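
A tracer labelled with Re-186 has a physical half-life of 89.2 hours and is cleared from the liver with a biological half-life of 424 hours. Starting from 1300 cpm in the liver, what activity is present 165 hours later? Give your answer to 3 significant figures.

1/t_eff = 1/t_phys + 1/t_biol = 1/89.2 + 1/424 = 0.013569 per hour.
t_eff = 89.2 × 424 / (89.2 + 424) ≈ 73.696 hours.
Remaining = 1300 × (1/2)^(165/73.696) = 1300 × (1/2)^2.2389 ≈ 275.4 cpm.

275 cpm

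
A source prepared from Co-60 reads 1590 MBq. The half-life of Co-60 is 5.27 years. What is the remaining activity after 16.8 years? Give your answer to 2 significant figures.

170 MBq

Number of half-lives: n = 16.8/5.27 ≈ 3.1879.
Remaining = 1590 × (1/2)^3.1879 = 1590 × 0.10974 ≈ 174.48 MBq.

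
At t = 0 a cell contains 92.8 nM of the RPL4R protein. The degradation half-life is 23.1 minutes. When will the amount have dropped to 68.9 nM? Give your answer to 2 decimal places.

Fraction remaining = 68.9/92.8 ≈ 0.74246.
n = log₂(92.8/68.9) = ln(1.3469)/ln 2 ≈ 0.42962 half-lives.
t = n × t½ = 0.42962 × 23.1 ≈ 9.9242 minutes.

9.92 minutes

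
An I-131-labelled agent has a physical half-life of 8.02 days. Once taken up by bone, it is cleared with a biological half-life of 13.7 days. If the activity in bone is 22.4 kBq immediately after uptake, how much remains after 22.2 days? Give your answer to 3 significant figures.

1/t_eff = 1/t_phys + 1/t_biol = 1/8.02 + 1/13.7 = 0.19768 per day.
t_eff = 8.02 × 13.7 / (8.02 + 13.7) ≈ 5.0587 days.
Remaining = 22.4 × (1/2)^(22.2/5.0587) = 22.4 × (1/2)^4.3885 ≈ 1.0695 kBq.

1.07 kBq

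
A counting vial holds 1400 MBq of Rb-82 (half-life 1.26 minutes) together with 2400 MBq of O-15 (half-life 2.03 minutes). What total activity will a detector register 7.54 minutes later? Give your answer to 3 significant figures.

205 MBq

Rb-82: 1400 × (1/2)^(7.54/1.26) = 1400 × (1/2)^5.9841 ≈ 22.117 MBq.
O-15: 2400 × (1/2)^(7.54/2.03) = 2400 × (1/2)^3.7143 ≈ 182.85 MBq.
Total = 22.117 + 182.85 ≈ 204.97 MBq.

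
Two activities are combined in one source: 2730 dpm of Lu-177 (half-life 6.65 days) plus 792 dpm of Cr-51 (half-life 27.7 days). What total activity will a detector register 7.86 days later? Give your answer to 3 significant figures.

1850 dpm

Lu-177: 2730 × (1/2)^(7.86/6.65) = 2730 × (1/2)^1.182 ≈ 1203.3 dpm.
Cr-51: 792 × (1/2)^(7.86/27.7) = 792 × (1/2)^0.28375 ≈ 650.59 dpm.
Total = 1203.3 + 650.59 ≈ 1853.8 dpm.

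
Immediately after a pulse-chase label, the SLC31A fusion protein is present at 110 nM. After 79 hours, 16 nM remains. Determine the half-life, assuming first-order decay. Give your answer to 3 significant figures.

A/A₀ = 16/110 ≈ 0.14545.
n = log₂(6.875) ≈ 2.7814 half-lives elapsed in 79 hours.
t½ = 79/2.7814 ≈ 28.403 hours.

28.4 hours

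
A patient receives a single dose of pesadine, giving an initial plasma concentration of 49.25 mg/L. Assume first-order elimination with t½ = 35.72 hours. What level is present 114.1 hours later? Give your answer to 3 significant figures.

Number of half-lives: n = 114.1/35.72 ≈ 3.1943.
Remaining = 49.25 × (1/2)^3.1943 = 49.25 × 0.10925 ≈ 5.3806 mg/L.

5.38 mg/L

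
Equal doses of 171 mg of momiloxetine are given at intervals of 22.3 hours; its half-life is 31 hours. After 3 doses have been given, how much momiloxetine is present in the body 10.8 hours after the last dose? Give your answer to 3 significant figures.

The 3 doses were given 55.4, 33.1, 10.8 hours ago.
Total = 171·(1/2)^(55.4/31) + 171·(1/2)^(33.1/31) + 171·(1/2)^(10.8/31)
      = 49.548 + 81.578 + 134.31 ≈ 265.44 mg.

265 mg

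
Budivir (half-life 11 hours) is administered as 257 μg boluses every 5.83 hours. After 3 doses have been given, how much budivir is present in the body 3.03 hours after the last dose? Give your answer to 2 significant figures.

The 3 doses were given 14.69, 8.86, 3.03 hours ago.
Total = 257·(1/2)^(14.69/11) + 257·(1/2)^(8.86/11) + 257·(1/2)^(3.03/11)
      = 101.84 + 147.05 + 212.33 ≈ 461.22 μg.

460 μg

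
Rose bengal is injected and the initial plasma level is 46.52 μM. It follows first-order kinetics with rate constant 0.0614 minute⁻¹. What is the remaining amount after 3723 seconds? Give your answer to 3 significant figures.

1.03 μM

t½ = ln 2 / λ = 0.69315 / 0.0614 ≈ 11.289 minutes.
Convert the elapsed time: 3723 seconds = 62.05 minutes.
Number of half-lives: n = 62.05/11.289 ≈ 5.4965.
Remaining = 46.52 × (1/2)^5.4965 = 46.52 × 0.022151 ≈ 1.0305 μM.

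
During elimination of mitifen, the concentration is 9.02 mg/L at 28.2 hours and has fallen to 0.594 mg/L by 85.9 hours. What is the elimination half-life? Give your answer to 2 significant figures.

Over Δt = 85.9 − 28.2 = 57.7 hours, the level fell by a factor of 9.02/0.594 ≈ 15.185.
n = log₂(15.185) ≈ 3.9246 half-lives, so t½ = 57.7/3.9246 ≈ 14.702 hours.

15 hours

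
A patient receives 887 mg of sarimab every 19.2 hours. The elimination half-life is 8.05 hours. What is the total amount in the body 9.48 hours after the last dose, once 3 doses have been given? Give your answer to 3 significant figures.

The 3 doses were given 47.88, 28.68, 9.48 hours ago.
Total = 887·(1/2)^(47.88/8.05) + 887·(1/2)^(28.68/8.05) + 887·(1/2)^(9.48/8.05)
      = 14.37 + 75.064 + 392.12 ≈ 481.55 mg.

482 mg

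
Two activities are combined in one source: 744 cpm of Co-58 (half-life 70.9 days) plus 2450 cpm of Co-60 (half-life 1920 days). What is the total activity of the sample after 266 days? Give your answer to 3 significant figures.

2280 cpm

Co-58: 744 × (1/2)^(266/70.9) = 744 × (1/2)^3.7518 ≈ 55.231 cpm.
Co-60: 2450 × (1/2)^(266/1920) = 2450 × (1/2)^0.13854 ≈ 2225.7 cpm.
Total = 55.231 + 2225.7 ≈ 2280.9 cpm.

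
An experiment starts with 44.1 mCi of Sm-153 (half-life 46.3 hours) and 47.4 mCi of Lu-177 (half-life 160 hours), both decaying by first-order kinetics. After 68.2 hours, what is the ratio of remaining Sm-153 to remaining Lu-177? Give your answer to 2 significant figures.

0.45

Sm-153: 44.1 × (1/2)^(68.2/46.3) = 44.1 × (1/2)^1.473 ≈ 15.886 mCi.
Lu-177: 47.4 × (1/2)^(68.2/160) = 47.4 × (1/2)^0.42625 ≈ 35.275 mCi.
Ratio ≈ 15.886 / 35.275 ≈ 0.45036.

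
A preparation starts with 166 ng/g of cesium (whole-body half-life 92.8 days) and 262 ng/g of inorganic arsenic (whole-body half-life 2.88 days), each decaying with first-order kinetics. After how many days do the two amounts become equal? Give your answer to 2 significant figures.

2.0 days

Set 166·(1/2)^(t/92.8) = 262·(1/2)^(t/2.88).
Taking log₂: log₂(166/262) = t·(1/92.8 − 1/2.88).
log₂(0.63359) = -0.65838; 1/92.8 − 1/2.88 = -0.33645.
t = -0.65838 / -0.33645 ≈ 1.9569 days.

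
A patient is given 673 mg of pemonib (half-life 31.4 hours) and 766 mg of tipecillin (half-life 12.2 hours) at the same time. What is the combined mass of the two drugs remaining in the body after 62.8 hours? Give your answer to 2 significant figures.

pemonib: 673 × (1/2)^(62.8/31.4) = 673 × (1/2)^2 ≈ 168.25 mg.
tipecillin: 766 × (1/2)^(62.8/12.2) = 766 × (1/2)^5.1475 ≈ 21.61 mg.
Total = 168.25 + 21.61 ≈ 189.86 mg.

190 mg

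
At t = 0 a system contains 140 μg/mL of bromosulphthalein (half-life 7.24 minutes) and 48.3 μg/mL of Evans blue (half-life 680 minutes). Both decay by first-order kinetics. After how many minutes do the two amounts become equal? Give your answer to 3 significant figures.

Set 140·(1/2)^(t/7.24) = 48.3·(1/2)^(t/680).
Taking log₂: log₂(140/48.3) = t·(1/7.24 − 1/680).
log₂(2.8986) = 1.5353; 1/7.24 − 1/680 = 0.13665.
t = 1.5353 / 0.13665 ≈ 11.235 minutes.

11.2 minutes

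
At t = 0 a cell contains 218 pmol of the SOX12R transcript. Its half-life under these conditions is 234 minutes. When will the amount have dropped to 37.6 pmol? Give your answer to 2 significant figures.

590 minutes

Fraction remaining = 37.6/218 ≈ 0.17248.
n = log₂(218/37.6) = ln(5.7979)/ln 2 ≈ 2.5355 half-lives.
t = n × t½ = 2.5355 × 234 ≈ 593.31 minutes.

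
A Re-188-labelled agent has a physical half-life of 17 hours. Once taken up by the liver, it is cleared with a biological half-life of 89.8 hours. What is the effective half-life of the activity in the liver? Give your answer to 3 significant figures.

1/t_eff = 1/t_phys + 1/t_biol = 1/17 + 1/89.8 = 0.069959 per hour.
t_eff = 17 × 89.8 / (17 + 89.8) ≈ 14.294 hours.

14.3 hours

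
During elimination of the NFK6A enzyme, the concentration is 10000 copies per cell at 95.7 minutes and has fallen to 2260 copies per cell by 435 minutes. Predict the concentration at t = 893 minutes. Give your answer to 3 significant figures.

Over Δt = 435 − 95.7 = 339.3 minutes, the level fell by a factor of 10000/2260 ≈ 4.4248.
n = log₂(4.4248) ≈ 2.1456 half-lives, so t½ = 339.3/2.1456 ≈ 158.14 minutes.
From t = 435 to t = 893: 2260 × (1/2)^((893−435)/158.14) ≈ 303.57 copies per cell.

304 copies per cell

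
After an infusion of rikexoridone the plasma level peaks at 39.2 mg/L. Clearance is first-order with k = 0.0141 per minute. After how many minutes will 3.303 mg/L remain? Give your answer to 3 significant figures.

175 minutes

t½ = ln 2 / k = 0.69315 / 0.0141 ≈ 49.159 minutes.
Fraction remaining = 3.303/39.2 ≈ 0.08426.
n = log₂(39.2/3.303) = ln(11.868)/ln 2 ≈ 3.569 half-lives.
t = n × t½ = 3.569 × 49.159 ≈ 175.45 minutes.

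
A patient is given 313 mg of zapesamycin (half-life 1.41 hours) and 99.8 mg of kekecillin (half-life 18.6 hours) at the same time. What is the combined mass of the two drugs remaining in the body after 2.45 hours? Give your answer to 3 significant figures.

185 mg

zapesamycin: 313 × (1/2)^(2.45/1.41) = 313 × (1/2)^1.7376 ≈ 93.859 mg.
kekecillin: 99.8 × (1/2)^(2.45/18.6) = 99.8 × (1/2)^0.13172 ≈ 91.092 mg.
Total = 93.859 + 91.092 ≈ 184.95 mg.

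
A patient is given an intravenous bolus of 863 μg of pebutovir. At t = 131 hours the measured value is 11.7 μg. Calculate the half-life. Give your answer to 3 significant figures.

21.1 hours

A/A₀ = 11.7/863 ≈ 0.013557.
n = log₂(73.761) ≈ 6.2048 half-lives elapsed in 131 hours.
t½ = 131/6.2048 ≈ 21.113 hours.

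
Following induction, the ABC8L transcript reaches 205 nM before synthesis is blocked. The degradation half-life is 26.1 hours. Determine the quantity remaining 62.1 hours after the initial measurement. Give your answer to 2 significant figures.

Number of half-lives: n = 62.1/26.1 ≈ 2.3793.
Remaining = 205 × (1/2)^2.3793 = 205 × 0.1922 ≈ 39.401 nM.

39 nM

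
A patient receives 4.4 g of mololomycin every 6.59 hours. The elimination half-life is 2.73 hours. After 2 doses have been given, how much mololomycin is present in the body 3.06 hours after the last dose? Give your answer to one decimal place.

2.4 g

The 2 doses were given 9.65, 3.06 hours ago.
Total = 4.4·(1/2)^(9.65/2.73) + 4.4·(1/2)^(3.06/2.73)
      = 0.37964 + 2.0232 ≈ 2.4028 g.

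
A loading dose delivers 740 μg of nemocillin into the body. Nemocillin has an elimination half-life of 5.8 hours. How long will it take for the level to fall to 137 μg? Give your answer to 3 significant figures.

14.1 hours

Fraction remaining = 137/740 ≈ 0.18514.
n = log₂(740/137) = ln(5.4015)/ln 2 ≈ 2.4333 half-lives.
t = n × t½ = 2.4333 × 5.8 ≈ 14.113 hours.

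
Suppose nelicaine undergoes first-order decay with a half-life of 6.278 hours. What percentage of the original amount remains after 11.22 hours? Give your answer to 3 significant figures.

n = 11.22/6.278 ≈ 1.7872 half-lives.
Fraction remaining = (1/2)^1.7872 ≈ 0.28974, i.e. 28.974%.

29.0%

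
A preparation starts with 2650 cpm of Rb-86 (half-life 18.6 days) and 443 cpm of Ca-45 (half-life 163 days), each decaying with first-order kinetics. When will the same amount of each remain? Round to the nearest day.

54 days

Set 2650·(1/2)^(t/18.6) = 443·(1/2)^(t/163).
Taking log₂: log₂(2650/443) = t·(1/18.6 − 1/163).
log₂(5.9819) = 2.5806; 1/18.6 − 1/163 = 0.047628.
t = 2.5806 / 0.047628 ≈ 54.182 days.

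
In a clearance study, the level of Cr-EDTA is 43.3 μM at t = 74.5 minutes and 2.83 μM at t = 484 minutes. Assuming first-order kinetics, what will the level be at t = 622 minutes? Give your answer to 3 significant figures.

1.13 μM

Over Δt = 484 − 74.5 = 409.5 minutes, the level fell by a factor of 43.3/2.83 ≈ 15.3.
n = log₂(15.3) ≈ 3.9355 half-lives, so t½ = 409.5/3.9355 ≈ 104.05 minutes.
From t = 484 to t = 622: 2.83 × (1/2)^((622−484)/104.05) ≈ 1.1286 μM.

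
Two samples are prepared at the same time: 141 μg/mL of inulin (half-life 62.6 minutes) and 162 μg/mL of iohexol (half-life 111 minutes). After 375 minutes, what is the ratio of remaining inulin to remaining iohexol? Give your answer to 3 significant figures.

inulin: 141 × (1/2)^(375/62.6) = 141 × (1/2)^5.9904 ≈ 2.2178 μg/mL.
iohexol: 162 × (1/2)^(375/111) = 162 × (1/2)^3.3784 ≈ 15.578 μg/mL.
Ratio ≈ 2.2178 / 15.578 ≈ 0.14236.

0.142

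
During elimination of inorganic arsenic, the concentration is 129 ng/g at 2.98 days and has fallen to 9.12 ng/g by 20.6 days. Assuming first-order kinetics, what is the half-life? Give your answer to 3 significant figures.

4.61 days

Over Δt = 20.6 − 2.98 = 17.62 days, the level fell by a factor of 129/9.12 ≈ 14.145.
n = log₂(14.145) ≈ 3.8222 half-lives, so t½ = 17.62/3.8222 ≈ 4.6099 days.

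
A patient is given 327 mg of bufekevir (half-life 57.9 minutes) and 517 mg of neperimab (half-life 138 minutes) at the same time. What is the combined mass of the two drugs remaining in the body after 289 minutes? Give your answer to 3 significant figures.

131 mg

bufekevir: 327 × (1/2)^(289/57.9) = 327 × (1/2)^4.9914 ≈ 10.28 mg.
neperimab: 517 × (1/2)^(289/138) = 517 × (1/2)^2.0942 ≈ 121.08 mg.
Total = 10.28 + 121.08 ≈ 131.36 mg.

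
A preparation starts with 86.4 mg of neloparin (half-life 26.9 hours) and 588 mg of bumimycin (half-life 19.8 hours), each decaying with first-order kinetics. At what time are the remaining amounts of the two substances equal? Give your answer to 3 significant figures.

208 hours

Set 86.4·(1/2)^(t/26.9) = 588·(1/2)^(t/19.8).
Taking log₂: log₂(86.4/588) = t·(1/26.9 − 1/19.8).
log₂(0.14694) = -2.7667; 1/26.9 − 1/19.8 = -0.01333.
t = -2.7667 / -0.01333 ≈ 207.55 hours.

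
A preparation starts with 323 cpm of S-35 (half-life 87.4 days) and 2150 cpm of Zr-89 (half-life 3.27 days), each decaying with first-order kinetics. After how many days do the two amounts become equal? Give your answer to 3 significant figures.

9.29 days

Set 323·(1/2)^(t/87.4) = 2150·(1/2)^(t/3.27).
Taking log₂: log₂(323/2150) = t·(1/87.4 − 1/3.27).
log₂(0.15023) = -2.7347; 1/87.4 − 1/3.27 = -0.29437.
t = -2.7347 / -0.29437 ≈ 9.2902 days.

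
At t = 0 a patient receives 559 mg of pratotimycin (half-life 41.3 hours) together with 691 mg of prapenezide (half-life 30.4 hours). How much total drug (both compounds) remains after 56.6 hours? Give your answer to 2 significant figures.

410 mg

pratotimycin: 559 × (1/2)^(56.6/41.3) = 559 × (1/2)^1.3705 ≈ 216.2 mg.
prapenezide: 691 × (1/2)^(56.6/30.4) = 691 × (1/2)^1.8618 ≈ 190.11 mg.
Total = 216.2 + 190.11 ≈ 406.31 mg.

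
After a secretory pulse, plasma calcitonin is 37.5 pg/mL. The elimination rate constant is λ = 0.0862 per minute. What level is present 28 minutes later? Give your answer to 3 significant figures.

t½ = ln 2 / λ = 0.69315 / 0.0862 ≈ 8.0412 minutes.
Number of half-lives: n = 28/8.0412 ≈ 3.4821.
Remaining = 37.5 × (1/2)^3.4821 = 37.5 × 0.089493 ≈ 3.356 pg/mL.

3.36 pg/mL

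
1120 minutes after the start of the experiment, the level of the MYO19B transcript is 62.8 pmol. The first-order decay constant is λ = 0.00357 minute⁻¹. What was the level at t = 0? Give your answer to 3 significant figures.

t½ = ln 2 / λ = 0.69315 / 0.00357 ≈ 194.16 minutes.
Number of half-lives elapsed: n = 1120/194.16 ≈ 5.7685.
A₀ = A × 2^n = 62.8 × 2^5.7685 = 62.8 × 54.511 ≈ 3423.3 pmol.

3420 pmol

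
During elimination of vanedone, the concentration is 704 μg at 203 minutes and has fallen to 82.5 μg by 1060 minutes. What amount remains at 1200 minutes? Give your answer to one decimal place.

58.1 μg

Over Δt = 1060 − 203 = 857 minutes, the level fell by a factor of 704/82.5 ≈ 8.5333.
n = log₂(8.5333) ≈ 3.0931 half-lives, so t½ = 857/3.0931 ≈ 277.07 minutes.
From t = 1060 to t = 1200: 82.5 × (1/2)^((1200−1060)/277.07) ≈ 58.123 μg.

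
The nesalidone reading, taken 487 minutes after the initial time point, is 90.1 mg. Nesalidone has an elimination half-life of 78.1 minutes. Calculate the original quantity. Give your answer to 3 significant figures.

Number of half-lives elapsed: n = 487/78.1 ≈ 6.2356.
A₀ = A × 2^n = 90.1 × 2^6.2356 = 90.1 × 75.353 ≈ 6789.3 mg.

6790 mg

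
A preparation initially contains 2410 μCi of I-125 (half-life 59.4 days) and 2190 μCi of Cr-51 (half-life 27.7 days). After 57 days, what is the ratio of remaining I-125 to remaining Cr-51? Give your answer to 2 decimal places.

2.36

I-125: 2410 × (1/2)^(57/59.4) = 2410 × (1/2)^0.9596 ≈ 1239.2 μCi.
Cr-51: 2190 × (1/2)^(57/27.7) = 2190 × (1/2)^2.0578 ≈ 526.01 μCi.
Ratio ≈ 1239.2 / 526.01 ≈ 2.3559.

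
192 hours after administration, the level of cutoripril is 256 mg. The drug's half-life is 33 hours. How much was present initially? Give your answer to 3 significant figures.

Number of half-lives elapsed: n = 192/33 ≈ 5.8182.
A₀ = A × 2^n = 256 × 2^5.8182 = 256 × 56.422 ≈ 14444 mg.

14400 mg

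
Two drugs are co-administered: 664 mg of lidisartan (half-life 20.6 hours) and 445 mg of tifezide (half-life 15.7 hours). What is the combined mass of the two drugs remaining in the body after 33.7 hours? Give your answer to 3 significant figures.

314 mg

lidisartan: 664 × (1/2)^(33.7/20.6) = 664 × (1/2)^1.6359 ≈ 213.65 mg.
tifezide: 445 × (1/2)^(33.7/15.7) = 445 × (1/2)^2.1465 ≈ 100.51 mg.
Total = 213.65 + 100.51 ≈ 314.16 mg.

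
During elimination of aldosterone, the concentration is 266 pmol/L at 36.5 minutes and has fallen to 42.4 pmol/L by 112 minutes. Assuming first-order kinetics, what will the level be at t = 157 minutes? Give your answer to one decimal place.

14.2 pmol/L

Over Δt = 112 − 36.5 = 75.5 minutes, the level fell by a factor of 266/42.4 ≈ 6.2736.
n = log₂(6.2736) ≈ 2.6493 half-lives, so t½ = 75.5/2.6493 ≈ 28.498 minutes.
From t = 112 to t = 157: 42.4 × (1/2)^((157−112)/28.498) ≈ 14.191 pmol/L.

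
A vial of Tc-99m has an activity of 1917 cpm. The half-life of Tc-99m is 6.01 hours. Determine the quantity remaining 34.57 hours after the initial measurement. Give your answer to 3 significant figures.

35.6 cpm

Number of half-lives: n = 34.57/6.01 ≈ 5.7521.
Remaining = 1917 × (1/2)^5.7521 = 1917 × 0.018555 ≈ 35.569 cpm.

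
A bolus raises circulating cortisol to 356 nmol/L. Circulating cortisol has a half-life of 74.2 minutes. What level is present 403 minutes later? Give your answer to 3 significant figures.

8.25 nmol/L

Number of half-lives: n = 403/74.2 ≈ 5.4313.
Remaining = 356 × (1/2)^5.4313 = 356 × 0.023175 ≈ 8.2504 nmol/L.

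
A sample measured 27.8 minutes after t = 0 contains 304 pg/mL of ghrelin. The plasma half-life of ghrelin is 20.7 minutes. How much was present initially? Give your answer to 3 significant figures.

771 pg/mL

Number of half-lives elapsed: n = 27.8/20.7 ≈ 1.343.
A₀ = A × 2^n = 304 × 2^1.343 = 304 × 2.5368 ≈ 771.18 pg/mL.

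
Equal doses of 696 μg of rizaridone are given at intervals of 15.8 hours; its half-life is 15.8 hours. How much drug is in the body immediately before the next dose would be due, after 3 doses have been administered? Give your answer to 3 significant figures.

609 μg

The 3 doses were given 47.4, 31.6, 15.8 hours ago.
Total = 696·(1/2)^(47.4/15.8) + 696·(1/2)^(31.6/15.8) + 696·(1/2)^(15.8/15.8)
      = 87 + 174 + 348 ≈ 609 μg.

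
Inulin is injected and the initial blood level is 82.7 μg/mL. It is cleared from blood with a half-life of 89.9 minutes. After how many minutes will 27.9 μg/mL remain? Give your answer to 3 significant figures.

141 minutes

Fraction remaining = 27.9/82.7 ≈ 0.33736.
n = log₂(82.7/27.9) = ln(2.9642)/ln 2 ≈ 1.5676 half-lives.
t = n × t½ = 1.5676 × 89.9 ≈ 140.93 minutes.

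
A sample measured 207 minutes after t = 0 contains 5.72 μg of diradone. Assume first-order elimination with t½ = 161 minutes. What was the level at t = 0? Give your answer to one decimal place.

Number of half-lives elapsed: n = 207/161 ≈ 1.2857.
A₀ = A × 2^n = 5.72 × 2^1.2857 = 5.72 × 2.438 ≈ 13.946 μg.

13.9 μg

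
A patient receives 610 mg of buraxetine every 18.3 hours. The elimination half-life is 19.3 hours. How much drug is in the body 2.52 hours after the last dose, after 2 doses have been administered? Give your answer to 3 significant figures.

The 2 doses were given 20.82, 2.52 hours ago.
Total = 610·(1/2)^(20.82/19.3) + 610·(1/2)^(2.52/19.3)
      = 288.8 + 557.22 ≈ 846.01 mg.

846 mg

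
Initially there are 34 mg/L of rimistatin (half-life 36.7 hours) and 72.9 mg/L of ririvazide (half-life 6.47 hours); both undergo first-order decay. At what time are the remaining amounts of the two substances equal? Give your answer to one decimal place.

8.6 hours

Set 34·(1/2)^(t/36.7) = 72.9·(1/2)^(t/6.47).
Taking log₂: log₂(34/72.9) = t·(1/36.7 − 1/6.47).
log₂(0.46639) = -1.1004; 1/36.7 − 1/6.47 = -0.12731.
t = -1.1004 / -0.12731 ≈ 8.6432 hours.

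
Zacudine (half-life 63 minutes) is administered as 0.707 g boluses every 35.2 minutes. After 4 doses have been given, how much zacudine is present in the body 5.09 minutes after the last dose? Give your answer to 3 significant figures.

1.64 g

The 4 doses were given 110.69, 75.49, 40.29, 5.09 minutes ago.
Total = 0.707·(1/2)^(110.69/63) + 0.707·(1/2)^(75.49/63) + 0.707·(1/2)^(40.29/63) + 0.707·(1/2)^(5.09/63)
      = 0.20918 + 0.30811 + 0.45384 + 0.66849 ≈ 1.6396 g.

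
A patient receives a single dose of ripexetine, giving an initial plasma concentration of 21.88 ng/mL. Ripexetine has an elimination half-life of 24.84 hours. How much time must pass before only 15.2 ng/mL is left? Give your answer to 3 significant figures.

13.1 hours

Fraction remaining = 15.2/21.88 ≈ 0.6947.
n = log₂(21.88/15.2) = ln(1.4395)/ln 2 ≈ 0.52554 half-lives.
t = n × t½ = 0.52554 × 24.84 ≈ 13.054 hours.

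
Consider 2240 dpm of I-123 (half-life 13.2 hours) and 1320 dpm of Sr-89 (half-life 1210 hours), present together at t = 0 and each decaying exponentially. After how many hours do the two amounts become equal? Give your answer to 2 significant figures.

Set 2240·(1/2)^(t/13.2) = 1320·(1/2)^(t/1210).
Taking log₂: log₂(2240/1320) = t·(1/13.2 − 1/1210).
log₂(1.697) = 0.76296; 1/13.2 − 1/1210 = 0.074931.
t = 0.76296 / 0.074931 ≈ 10.182 hours.

10 hours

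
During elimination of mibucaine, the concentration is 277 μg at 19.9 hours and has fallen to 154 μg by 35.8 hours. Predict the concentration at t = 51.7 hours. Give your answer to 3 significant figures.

Over Δt = 35.8 − 19.9 = 15.9 hours, the level fell by a factor of 277/154 ≈ 1.7987.
n = log₂(1.7987) ≈ 0.84696 half-lives, so t½ = 15.9/0.84696 ≈ 18.773 hours.
From t = 35.8 to t = 51.7: 154 × (1/2)^((51.7−35.8)/18.773) ≈ 85.617 μg.

85.6 μg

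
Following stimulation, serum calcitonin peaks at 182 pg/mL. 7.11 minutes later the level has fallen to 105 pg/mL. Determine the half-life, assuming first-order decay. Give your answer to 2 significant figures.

9.0 minutes

A/A₀ = 105/182 ≈ 0.57692.
n = log₂(1.7333) ≈ 0.79355 half-lives elapsed in 7.11 minutes.
t½ = 7.11/0.79355 ≈ 8.9597 minutes.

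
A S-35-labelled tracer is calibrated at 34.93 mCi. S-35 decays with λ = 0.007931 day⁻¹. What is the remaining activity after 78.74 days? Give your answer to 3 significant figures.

t½ = ln 2 / λ = 0.69315 / 0.007931 ≈ 87.397 days.
Number of half-lives: n = 78.74/87.397 ≈ 0.90094.
Remaining = 34.93 × (1/2)^0.90094 = 34.93 × 0.53554 ≈ 18.706 mCi.

18.7 mCi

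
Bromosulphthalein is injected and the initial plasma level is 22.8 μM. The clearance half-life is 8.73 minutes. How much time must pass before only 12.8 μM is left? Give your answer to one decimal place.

Fraction remaining = 12.8/22.8 ≈ 0.5614.
n = log₂(22.8/12.8) = ln(1.7812)/ln 2 ≈ 0.83289 half-lives.
t = n × t½ = 0.83289 × 8.73 ≈ 7.2711 minutes.

7.3 minutes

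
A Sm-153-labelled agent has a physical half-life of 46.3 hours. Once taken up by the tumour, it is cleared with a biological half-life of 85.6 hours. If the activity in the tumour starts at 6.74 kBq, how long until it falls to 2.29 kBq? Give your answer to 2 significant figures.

47 hours

1/t_eff = 1/t_phys + 1/t_biol = 1/46.3 + 1/85.6 = 0.033281 per hour.
t_eff = 46.3 × 85.6 / (46.3 + 85.6) ≈ 30.048 hours.
n = log₂(6.74/2.29) ≈ 1.5574; t = 1.5574 × 30.048 ≈ 46.796 hours.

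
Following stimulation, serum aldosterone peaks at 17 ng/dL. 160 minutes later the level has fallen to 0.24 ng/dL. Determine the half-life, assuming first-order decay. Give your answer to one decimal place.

26.0 minutes

A/A₀ = 0.24/17 ≈ 0.014118.
n = log₂(70.833) ≈ 6.1464 half-lives elapsed in 160 minutes.
t½ = 160/6.1464 ≈ 26.032 minutes.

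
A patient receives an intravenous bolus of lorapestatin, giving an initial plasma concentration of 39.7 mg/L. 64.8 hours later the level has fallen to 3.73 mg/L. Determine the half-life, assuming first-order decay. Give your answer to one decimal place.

A/A₀ = 3.73/39.7 ≈ 0.093955.
n = log₂(10.643) ≈ 3.4119 half-lives elapsed in 64.8 hours.
t½ = 64.8/3.4119 ≈ 18.992 hours.

19.0 hours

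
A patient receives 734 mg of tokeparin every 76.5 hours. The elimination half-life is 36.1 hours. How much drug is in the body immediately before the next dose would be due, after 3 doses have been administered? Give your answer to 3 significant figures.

217 mg

The 3 doses were given 229.5, 153, 76.5 hours ago.
Total = 734·(1/2)^(229.5/36.1) + 734·(1/2)^(153/36.1) + 734·(1/2)^(76.5/36.1)
      = 8.9525 + 38.892 + 168.96 ≈ 216.8 mg.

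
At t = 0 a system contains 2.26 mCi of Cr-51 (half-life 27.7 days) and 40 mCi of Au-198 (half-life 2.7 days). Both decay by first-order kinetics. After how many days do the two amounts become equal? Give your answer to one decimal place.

Set 2.26·(1/2)^(t/27.7) = 40·(1/2)^(t/2.7).
Taking log₂: log₂(2.26/40) = t·(1/27.7 − 1/2.7).
log₂(0.0565) = -4.1456; 1/27.7 − 1/2.7 = -0.33427.
t = -4.1456 / -0.33427 ≈ 12.402 days.

12.4 days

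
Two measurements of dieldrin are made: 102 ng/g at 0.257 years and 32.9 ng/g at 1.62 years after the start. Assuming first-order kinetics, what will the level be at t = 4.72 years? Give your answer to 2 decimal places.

Over Δt = 1.62 − 0.257 = 1.363 years, the level fell by a factor of 102/32.9 ≈ 3.1003.
n = log₂(3.1003) ≈ 1.6324 half-lives, so t½ = 1.363/1.6324 ≈ 0.83496 years.
From t = 1.62 to t = 4.72: 32.9 × (1/2)^((4.72−1.62)/0.83496) ≈ 2.5093 ng/g.

2.51 ng/g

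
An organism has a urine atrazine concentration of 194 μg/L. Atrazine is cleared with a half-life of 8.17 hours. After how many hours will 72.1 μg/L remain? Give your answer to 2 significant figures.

12 hours

Fraction remaining = 72.1/194 ≈ 0.37165.
n = log₂(194/72.1) = ln(2.6907)/ln 2 ≈ 1.428 half-lives.
t = n × t½ = 1.428 × 8.17 ≈ 11.667 hours.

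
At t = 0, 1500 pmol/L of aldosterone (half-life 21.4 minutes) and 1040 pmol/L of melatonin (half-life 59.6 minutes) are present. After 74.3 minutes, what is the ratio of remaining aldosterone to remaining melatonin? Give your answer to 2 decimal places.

aldosterone: 1500 × (1/2)^(74.3/21.4) = 1500 × (1/2)^3.472 ≈ 135.18 pmol/L.
melatonin: 1040 × (1/2)^(74.3/59.6) = 1040 × (1/2)^1.2466 ≈ 438.28 pmol/L.
Ratio ≈ 135.18 / 438.28 ≈ 0.30844.

0.31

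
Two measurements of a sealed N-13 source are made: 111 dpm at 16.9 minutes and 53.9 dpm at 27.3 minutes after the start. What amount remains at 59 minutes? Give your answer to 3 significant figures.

Over Δt = 27.3 − 16.9 = 10.4 minutes, the level fell by a factor of 111/53.9 ≈ 2.0594.
n = log₂(2.0594) ≈ 1.0422 half-lives, so t½ = 10.4/1.0422 ≈ 9.9789 minutes.
From t = 27.3 to t = 59: 53.9 × (1/2)^((59−27.3)/9.9789) ≈ 5.9608 dpm.

5.96 dpm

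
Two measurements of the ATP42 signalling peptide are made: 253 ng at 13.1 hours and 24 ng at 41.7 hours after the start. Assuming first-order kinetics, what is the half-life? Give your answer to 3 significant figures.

Over Δt = 41.7 − 13.1 = 28.6 hours, the level fell by a factor of 253/24 ≈ 10.542.
n = log₂(10.542) ≈ 3.398 half-lives, so t½ = 28.6/3.398 ≈ 8.4166 hours.

8.42 hours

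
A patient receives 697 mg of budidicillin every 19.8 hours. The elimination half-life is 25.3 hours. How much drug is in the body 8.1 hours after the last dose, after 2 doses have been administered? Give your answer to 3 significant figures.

The 2 doses were given 27.9, 8.1 hours ago.
Total = 697·(1/2)^(27.9/25.3) + 697·(1/2)^(8.1/25.3)
      = 324.54 + 558.28 ≈ 882.82 mg.

883 mg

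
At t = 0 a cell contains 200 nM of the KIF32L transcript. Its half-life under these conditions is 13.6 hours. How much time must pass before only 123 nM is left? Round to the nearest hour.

Fraction remaining = 123/200 ≈ 0.615.
n = log₂(200/123) = ln(1.626)/ln 2 ≈ 0.70134 half-lives.
t = n × t½ = 0.70134 × 13.6 ≈ 9.5382 hours.

10 hours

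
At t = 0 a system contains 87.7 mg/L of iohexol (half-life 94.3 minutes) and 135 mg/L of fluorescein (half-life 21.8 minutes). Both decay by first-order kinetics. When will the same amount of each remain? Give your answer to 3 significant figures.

Set 87.7·(1/2)^(t/94.3) = 135·(1/2)^(t/21.8).
Taking log₂: log₂(87.7/135) = t·(1/94.3 − 1/21.8).
log₂(0.64963) = -0.62231; 1/94.3 − 1/21.8 = -0.035267.
t = -0.62231 / -0.035267 ≈ 17.646 minutes.

17.6 minutes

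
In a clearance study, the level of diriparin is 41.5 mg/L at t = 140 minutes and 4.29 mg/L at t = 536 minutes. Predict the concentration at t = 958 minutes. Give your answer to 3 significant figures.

Over Δt = 536 − 140 = 396 minutes, the level fell by a factor of 41.5/4.29 ≈ 9.6737.
n = log₂(9.6737) ≈ 3.2741 half-lives, so t½ = 396/3.2741 ≈ 120.95 minutes.
From t = 536 to t = 958: 4.29 × (1/2)^((958−536)/120.95) ≈ 0.38208 mg/L.

0.382 mg/L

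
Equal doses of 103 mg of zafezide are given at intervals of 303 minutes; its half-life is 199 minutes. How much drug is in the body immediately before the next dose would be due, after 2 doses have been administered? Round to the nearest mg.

48 mg

The 2 doses were given 606, 303 minutes ago.
Total = 103·(1/2)^(606/199) + 103·(1/2)^(303/199)
      = 12.478 + 35.85 ≈ 48.327 mg.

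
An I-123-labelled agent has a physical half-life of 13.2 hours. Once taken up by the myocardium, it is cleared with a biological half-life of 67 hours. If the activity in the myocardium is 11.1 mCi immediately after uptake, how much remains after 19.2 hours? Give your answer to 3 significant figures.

1/t_eff = 1/t_phys + 1/t_biol = 1/13.2 + 1/67 = 0.090683 per hour.
t_eff = 13.2 × 67 / (13.2 + 67) ≈ 11.027 hours.
Remaining = 11.1 × (1/2)^(19.2/11.027) = 11.1 × (1/2)^1.7411 ≈ 3.3204 mCi.

3.32 mCi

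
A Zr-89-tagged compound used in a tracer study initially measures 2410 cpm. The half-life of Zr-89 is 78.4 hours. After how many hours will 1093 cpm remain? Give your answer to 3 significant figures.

Fraction remaining = 1093/2410 ≈ 0.45353.
n = log₂(2410/1093) = ln(2.2049)/ln 2 ≈ 1.1407 half-lives.
t = n × t½ = 1.1407 × 78.4 ≈ 89.434 hours.

89.4 hours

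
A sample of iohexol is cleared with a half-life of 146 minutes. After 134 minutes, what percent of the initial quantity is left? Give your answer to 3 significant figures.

n = 134/146 ≈ 0.91781 half-lives.
Fraction remaining = (1/2)^0.91781 ≈ 0.52931, i.e. 52.931%.

52.9%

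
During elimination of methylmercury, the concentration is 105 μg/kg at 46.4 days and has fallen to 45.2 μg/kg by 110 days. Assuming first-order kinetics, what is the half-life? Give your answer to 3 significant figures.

52.3 days

Over Δt = 110 − 46.4 = 63.6 days, the level fell by a factor of 105/45.2 ≈ 2.323.
n = log₂(2.323) ≈ 1.216 half-lives, so t½ = 63.6/1.216 ≈ 52.303 days.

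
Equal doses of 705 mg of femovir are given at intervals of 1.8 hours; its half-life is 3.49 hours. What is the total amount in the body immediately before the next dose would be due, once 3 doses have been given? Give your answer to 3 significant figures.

1080 mg

The 3 doses were given 5.4, 3.6, 1.8 hours ago.
Total = 705·(1/2)^(5.4/3.49) + 705·(1/2)^(3.6/3.49) + 705·(1/2)^(1.8/3.49)
      = 241.22 + 344.88 + 493.09 ≈ 1079.2 mg.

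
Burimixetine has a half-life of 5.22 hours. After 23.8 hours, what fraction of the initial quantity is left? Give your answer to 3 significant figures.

n = 23.8/5.22 ≈ 4.5594 half-lives.
Fraction remaining = (1/2)^4.5594 ≈ 0.042412.

0.0424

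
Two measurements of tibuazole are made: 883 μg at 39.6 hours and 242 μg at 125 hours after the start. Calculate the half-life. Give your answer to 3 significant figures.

45.7 hours

Over Δt = 125 − 39.6 = 85.4 hours, the level fell by a factor of 883/242 ≈ 3.6488.
n = log₂(3.6488) ≈ 1.8674 half-lives, so t½ = 85.4/1.8674 ≈ 45.732 hours.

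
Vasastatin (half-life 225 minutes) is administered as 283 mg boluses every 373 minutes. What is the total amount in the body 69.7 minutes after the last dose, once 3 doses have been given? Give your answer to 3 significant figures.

The 3 doses were given 815.7, 442.7, 69.7 minutes ago.
Total = 283·(1/2)^(815.7/225) + 283·(1/2)^(442.7/225) + 283·(1/2)^(69.7/225)
      = 22.933 + 72.359 + 228.31 ≈ 323.61 mg.

324 mg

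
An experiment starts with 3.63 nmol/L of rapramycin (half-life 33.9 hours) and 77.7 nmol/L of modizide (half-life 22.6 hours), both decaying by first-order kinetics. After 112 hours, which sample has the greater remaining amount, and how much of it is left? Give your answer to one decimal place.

rapramycin: 3.63 × (1/2)^3.3038 ≈ 0.36758 nmol/L.
modizide: 77.7 × (1/2)^4.9558 ≈ 2.5037 nmol/L.
Modizide has more remaining, at ≈ 2.5037 nmol/L.

modizide, 2.5 nmol/L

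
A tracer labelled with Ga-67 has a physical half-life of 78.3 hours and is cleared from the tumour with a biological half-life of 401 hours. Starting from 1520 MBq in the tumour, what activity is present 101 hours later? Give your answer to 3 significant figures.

522 MBq

1/t_eff = 1/t_phys + 1/t_biol = 1/78.3 + 1/401 = 0.015265 per hour.
t_eff = 78.3 × 401 / (78.3 + 401) ≈ 65.509 hours.
Remaining = 1520 × (1/2)^(101/65.509) = 1520 × (1/2)^1.5418 ≈ 522.06 MBq.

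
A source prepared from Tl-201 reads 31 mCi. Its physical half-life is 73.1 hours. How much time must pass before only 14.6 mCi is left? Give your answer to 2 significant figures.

Fraction remaining = 14.6/31 ≈ 0.47097.
n = log₂(31/14.6) = ln(2.1233)/ln 2 ≈ 1.0863 half-lives.
t = n × t½ = 1.0863 × 73.1 ≈ 79.409 hours.

79 hours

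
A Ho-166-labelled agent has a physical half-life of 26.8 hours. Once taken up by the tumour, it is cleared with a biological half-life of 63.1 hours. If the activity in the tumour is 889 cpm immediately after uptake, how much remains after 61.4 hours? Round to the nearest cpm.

93 cpm

1/t_eff = 1/t_phys + 1/t_biol = 1/26.8 + 1/63.1 = 0.053161 per hour.
t_eff = 26.8 × 63.1 / (26.8 + 63.1) ≈ 18.811 hours.
Remaining = 889 × (1/2)^(61.4/18.811) = 889 × (1/2)^3.2641 ≈ 92.536 cpm.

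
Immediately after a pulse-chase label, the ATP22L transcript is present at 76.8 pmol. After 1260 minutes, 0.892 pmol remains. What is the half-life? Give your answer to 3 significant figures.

196 minutes

A/A₀ = 0.892/76.8 ≈ 0.011615.
n = log₂(86.099) ≈ 6.4279 half-lives elapsed in 1260 minutes.
t½ = 1260/6.4279 ≈ 196.02 minutes.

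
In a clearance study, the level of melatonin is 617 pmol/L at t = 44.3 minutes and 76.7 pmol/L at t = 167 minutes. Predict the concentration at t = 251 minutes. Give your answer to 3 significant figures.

Over Δt = 167 − 44.3 = 122.7 minutes, the level fell by a factor of 617/76.7 ≈ 8.0443.
n = log₂(8.0443) ≈ 3.008 half-lives, so t½ = 122.7/3.008 ≈ 40.792 minutes.
From t = 167 to t = 251: 76.7 × (1/2)^((251−167)/40.792) ≈ 18.403 pmol/L.

18.4 pmol/L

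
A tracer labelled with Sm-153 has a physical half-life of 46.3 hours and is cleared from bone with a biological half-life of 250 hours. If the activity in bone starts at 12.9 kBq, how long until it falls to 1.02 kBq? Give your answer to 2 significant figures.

1/t_eff = 1/t_phys + 1/t_biol = 1/46.3 + 1/250 = 0.025598 per hour.
t_eff = 46.3 × 250 / (46.3 + 250) ≈ 39.065 hours.
n = log₂(12.9/1.02) ≈ 3.6607; t = 3.6607 × 39.065 ≈ 143.01 hours.

140 hours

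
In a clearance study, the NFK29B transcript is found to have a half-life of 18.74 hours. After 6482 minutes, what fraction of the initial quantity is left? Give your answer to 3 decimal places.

0.018

6482 minutes = 108.033 hours.
n = 108.033/18.74 ≈ 5.7649 half-lives.
Fraction remaining = (1/2)^5.7649 ≈ 0.018391.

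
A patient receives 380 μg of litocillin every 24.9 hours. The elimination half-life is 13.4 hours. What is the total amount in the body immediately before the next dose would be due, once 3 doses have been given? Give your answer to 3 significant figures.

142 μg

The 3 doses were given 74.7, 49.8, 24.9 hours ago.
Total = 380·(1/2)^(74.7/13.4) + 380·(1/2)^(49.8/13.4) + 380·(1/2)^(24.9/13.4)
      = 7.9736 + 28.909 + 104.81 ≈ 141.69 μg.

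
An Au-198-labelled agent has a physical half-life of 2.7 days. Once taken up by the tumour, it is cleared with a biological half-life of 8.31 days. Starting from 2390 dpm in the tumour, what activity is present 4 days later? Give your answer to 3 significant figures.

613 dpm

1/t_eff = 1/t_phys + 1/t_biol = 1/2.7 + 1/8.31 = 0.49071 per day.
t_eff = 2.7 × 8.31 / (2.7 + 8.31) ≈ 2.0379 days.
Remaining = 2390 × (1/2)^(4/2.0379) = 2390 × (1/2)^1.9628 ≈ 613.09 dpm.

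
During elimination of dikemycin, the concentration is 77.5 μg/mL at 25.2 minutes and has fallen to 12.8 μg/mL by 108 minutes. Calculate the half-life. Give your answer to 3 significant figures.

31.9 minutes

Over Δt = 108 − 25.2 = 82.8 minutes, the level fell by a factor of 77.5/12.8 ≈ 6.0547.
n = log₂(6.0547) ≈ 2.5981 half-lives, so t½ = 82.8/2.5981 ≈ 31.87 minutes.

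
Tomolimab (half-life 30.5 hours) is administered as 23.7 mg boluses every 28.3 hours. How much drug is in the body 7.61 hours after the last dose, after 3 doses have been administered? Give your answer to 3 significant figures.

The 3 doses were given 64.21, 35.91, 7.61 hours ago.
Total = 23.7·(1/2)^(64.21/30.5) + 23.7·(1/2)^(35.91/30.5) + 23.7·(1/2)^(7.61/30.5)
      = 5.5082 + 10.479 + 19.936 ≈ 35.923 mg.

35.9 mg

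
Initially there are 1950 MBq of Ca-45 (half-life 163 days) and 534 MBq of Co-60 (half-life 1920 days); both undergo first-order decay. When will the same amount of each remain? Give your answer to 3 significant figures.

Set 1950·(1/2)^(t/163) = 534·(1/2)^(t/1920).
Taking log₂: log₂(1950/534) = t·(1/163 − 1/1920).
log₂(3.6517) = 1.8686; 1/163 − 1/1920 = 0.0056141.
t = 1.8686 / 0.0056141 ≈ 332.83 days.

333 days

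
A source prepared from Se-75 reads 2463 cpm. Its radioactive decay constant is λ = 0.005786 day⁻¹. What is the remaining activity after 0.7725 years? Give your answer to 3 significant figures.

t½ = ln 2 / λ = 0.69315 / 0.005786 ≈ 119.8 days.
Convert the elapsed time: 0.7725 years = 281.962 days.
Number of half-lives: n = 281.962/119.8 ≈ 2.3537.
Remaining = 2463 × (1/2)^2.3537 = 2463 × 0.19565 ≈ 481.88 cpm.

482 cpm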